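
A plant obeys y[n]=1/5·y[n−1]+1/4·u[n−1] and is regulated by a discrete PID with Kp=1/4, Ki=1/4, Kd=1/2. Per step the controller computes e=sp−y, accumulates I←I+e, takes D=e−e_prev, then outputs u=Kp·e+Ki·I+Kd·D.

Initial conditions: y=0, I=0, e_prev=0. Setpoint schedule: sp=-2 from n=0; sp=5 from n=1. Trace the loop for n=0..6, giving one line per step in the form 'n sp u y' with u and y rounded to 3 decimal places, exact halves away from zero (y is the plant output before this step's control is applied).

0 -2 -2.000 0.000
1 5 6.000 -0.500
2 5 1.725 1.400
3 5 4.264 0.711
4 5 4.495 1.208
5 5 5.534 1.365
6 5 6.230 1.657

(exact arithmetic carried between steps; '≈' marks a value shown rounded to 6 d.p. or computed from one; I and e_prev carry over from the previous line; the table rounds u and y to 3 d.p., halves away from zero)
n=0: y=0, sp=-2, e=sp−y=-2; I=-2, D=e−e_prev=-2; u=1/4·(-2)+1/4·(-2)+1/2·(-2)=-2; next y=1/5·0+1/4·(-2)=-0.5
n=1: y=-0.5, sp=5, e=sp−y=5.5; I=3.5, D=e−e_prev=7.5; u=1/4·5.5+1/4·3.5+1/2·7.5=6; next y=1/5·(-0.5)+1/4·6=1.4
n=2: y=1.4, sp=5, e=sp−y=3.6; I=7.1, D=e−e_prev=-1.9; u=1/4·3.6+1/4·7.1+1/2·(-1.9)=1.725; next y=1/5·1.4+1/4·1.725=0.71125
n=3: y=0.71125, sp=5, e=sp−y=4.28875; I=11.38875, D=e−e_prev=0.68875; u=1/4·4.28875+1/4·11.38875+1/2·0.68875=4.26375; next y=1/5·0.71125+1/4·4.26375≈1.208188
n=4: y≈1.208188, sp=5, e=sp−y≈3.791813; I≈15.180563, D=e−e_prev≈-0.496938; u=1/4·3.791813+1/4·15.180563+1/2·(-0.496938)≈4.494625; next y=1/5·1.208188+1/4·4.494625≈1.365294
n=5: y≈1.365294, sp=5, e=sp−y≈3.634706; I≈18.815269, D=e−e_prev≈-0.157106; u=1/4·3.634706+1/4·18.815269+1/2·(-0.157106)≈5.533941; next y=1/5·1.365294+1/4·5.533941≈1.656544
n=6: y≈1.656544, sp=5, e=sp−y≈3.343456; I≈22.158725, D=e−e_prev≈-0.291250; u=1/4·3.343456+1/4·22.158725+1/2·(-0.291250)≈6.229920; next y=1/5·1.656544+1/4·6.229920≈1.888789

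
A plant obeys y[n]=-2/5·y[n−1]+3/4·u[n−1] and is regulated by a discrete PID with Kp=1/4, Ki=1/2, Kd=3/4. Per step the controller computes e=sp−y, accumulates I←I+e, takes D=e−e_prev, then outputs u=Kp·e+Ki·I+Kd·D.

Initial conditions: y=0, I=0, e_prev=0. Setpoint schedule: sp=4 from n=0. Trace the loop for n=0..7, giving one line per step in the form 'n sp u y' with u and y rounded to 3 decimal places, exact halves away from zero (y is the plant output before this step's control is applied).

0 4 6.000 0.000
1 4 -1.750 4.500
2 4 12.794 -3.113
3 4 -10.289 10.840
4 4 31.095 -12.053
5 4 -38.341 28.142
6 4 81.967 -40.012
7 4 -123.382 77.480

(exact arithmetic carried between steps; '≈' marks a value shown rounded to 6 d.p. or computed from one; I and e_prev carry over from the previous line; the table rounds u and y to 3 d.p., halves away from zero)
n=0: y=0, sp=4, e=sp−y=4; I=4, D=e−e_prev=4; u=1/4·4+1/2·4+3/4·4=6; next y=-2/5·0+3/4·6=4.5
n=1: y=4.5, sp=4, e=sp−y=-0.5; I=3.5, D=e−e_prev=-4.5; u=1/4·(-0.5)+1/2·3.5+3/4·(-4.5)=-1.75; next y=-2/5·4.5+3/4·(-1.75)=-3.1125
n=2: y=-3.1125, sp=4, e=sp−y=7.1125; I=10.6125, D=e−e_prev=7.6125; u=1/4·7.1125+1/2·10.6125+3/4·7.6125=12.79375; next y=-2/5·(-3.1125)+3/4·12.79375≈10.840313
n=3: y≈10.840313, sp=4, e=sp−y≈-6.840313; I≈3.772188, D=e−e_prev≈-13.952813; u=1/4·(-6.840313)+1/2·3.772188+3/4·(-13.952813)≈-10.288594; next y=-2/5·10.840313+3/4·(-10.288594)≈-12.052570
n=4: y≈-12.052570, sp=4, e=sp−y≈16.052570; I≈19.824758, D=e−e_prev≈22.892883; u=1/4·16.052570+1/2·19.824758+3/4·22.892883≈31.095184; next y=-2/5·(-12.052570)+3/4·31.095184≈28.142416
n=5: y≈28.142416, sp=4, e=sp−y≈-24.142416; I≈-4.317658, D=e−e_prev≈-40.194986; u=1/4·(-24.142416)+1/2·(-4.317658)+3/4·(-40.194986)≈-38.340673; next y=-2/5·28.142416+3/4·(-38.340673)≈-40.012471
n=6: y≈-40.012471, sp=4, e=sp−y≈44.012471; I≈39.694813, D=e−e_prev≈68.154887; u=1/4·44.012471+1/2·39.694813+3/4·68.154887≈81.966689; next y=-2/5·(-40.012471)+3/4·81.966689≈77.480005
n=7: y≈77.480005, sp=4, e=sp−y≈-73.480005; I≈-33.785192, D=e−e_prev≈-117.492476; u=1/4·(-73.480005)+1/2·(-33.785192)+3/4·(-117.492476)≈-123.381954; next y=-2/5·77.480005+3/4·(-123.381954)≈-123.528468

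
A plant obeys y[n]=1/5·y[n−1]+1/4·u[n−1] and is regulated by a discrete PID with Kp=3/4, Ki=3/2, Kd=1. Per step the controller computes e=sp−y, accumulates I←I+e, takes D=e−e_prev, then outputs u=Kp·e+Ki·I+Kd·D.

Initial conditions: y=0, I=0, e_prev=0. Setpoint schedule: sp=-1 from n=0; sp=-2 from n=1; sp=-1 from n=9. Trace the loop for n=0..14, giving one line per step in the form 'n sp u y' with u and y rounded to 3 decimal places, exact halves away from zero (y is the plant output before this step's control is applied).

(exact arithmetic carried between steps; '≈' marks a value shown rounded to 6 d.p. or computed from one; I and e_prev carry over from the previous line; the table rounds u and y to 3 d.p., halves away from zero)
n=0: y=0, sp=-1, e=sp−y=-1; I=-1, D=e−e_prev=-1; u=3/4·(-1)+3/2·(-1)+1·(-1)=-3.25; next y=1/5·0+1/4·(-3.25)=-0.8125
n=1: y=-0.8125, sp=-2, e=sp−y=-1.1875; I=-2.1875, D=e−e_prev=-0.1875; u=3/4·(-1.1875)+3/2·(-2.1875)+1·(-0.1875)=-4.359375; next y=1/5·(-0.8125)+1/4·(-4.359375)≈-1.252344
n=2: y≈-1.252344, sp=-2, e=sp−y≈-0.747656; I≈-2.935156, D=e−e_prev≈0.439844; u=3/4·(-0.747656)+3/2·(-2.935156)+1·0.439844≈-4.523633; next y=1/5·(-1.252344)+1/4·(-4.523633)≈-1.381377
n=3: y≈-1.381377, sp=-2, e=sp−y≈-0.618623; I≈-3.553779, D=e−e_prev≈0.129033; u=3/4·(-0.618623)+3/2·(-3.553779)+1·0.129033≈-5.665603; next y=1/5·(-1.381377)+1/4·(-5.665603)≈-1.692676
n=4: y≈-1.692676, sp=-2, e=sp−y≈-0.307324; I≈-3.861103, D=e−e_prev≈0.311299; u=3/4·(-0.307324)+3/2·(-3.861103)+1·0.311299≈-5.710848; next y=1/5·(-1.692676)+1/4·(-5.710848)≈-1.766247
n=5: y≈-1.766247, sp=-2, e=sp−y≈-0.233753; I≈-4.094856, D=e−e_prev≈0.073571; u=3/4·(-0.233753)+3/2·(-4.094856)+1·0.073571≈-6.244027; next y=1/5·(-1.766247)+1/4·(-6.244027)≈-1.914256
n=6: y≈-1.914256, sp=-2, e=sp−y≈-0.085744; I≈-4.180600, D=e−e_prev≈0.148009; u=3/4·(-0.085744)+3/2·(-4.180600)+1·0.148009≈-6.187198; next y=1/5·(-1.914256)+1/4·(-6.187198)≈-1.929651
n=7: y≈-1.929651, sp=-2, e=sp−y≈-0.070349; I≈-4.250949, D=e−e_prev≈0.015395; u=3/4·(-0.070349)+3/2·(-4.250949)+1·0.015395≈-6.413790; next y=1/5·(-1.929651)+1/4·(-6.413790)≈-1.989378
n=8: y≈-1.989378, sp=-2, e=sp−y≈-0.010622; I≈-4.261571, D=e−e_prev≈0.059727; u=3/4·(-0.010622)+3/2·(-4.261571)+1·0.059727≈-6.340596; next y=1/5·(-1.989378)+1/4·(-6.340596)≈-1.983025
n=9: y≈-1.983025, sp=-1, e=sp−y≈0.983025; I≈-3.278546, D=e−e_prev≈0.993647; u=3/4·0.983025+3/2·(-3.278546)+1·0.993647≈-3.186904; next y=1/5·(-1.983025)+1/4·(-3.186904)≈-1.193331
n=10: y≈-1.193331, sp=-1, e=sp−y≈0.193331; I≈-3.085215, D=e−e_prev≈-0.789694; u=3/4·0.193331+3/2·(-3.085215)+1·(-0.789694)≈-5.272518; next y=1/5·(-1.193331)+1/4·(-5.272518)≈-1.556796
n=11: y≈-1.556796, sp=-1, e=sp−y≈0.556796; I≈-2.528420, D=e−e_prev≈0.363465; u=3/4·0.556796+3/2·(-2.528420)+1·0.363465≈-3.011568; next y=1/5·(-1.556796)+1/4·(-3.011568)≈-1.064251
n=12: y≈-1.064251, sp=-1, e=sp−y≈0.064251; I≈-2.464168, D=e−e_prev≈-0.492545; u=3/4·0.064251+3/2·(-2.464168)+1·(-0.492545)≈-4.140609; next y=1/5·(-1.064251)+1/4·(-4.140609)≈-1.248003
n=13: y≈-1.248003, sp=-1, e=sp−y≈0.248003; I≈-2.216166, D=e−e_prev≈0.183751; u=3/4·0.248003+3/2·(-2.216166)+1·0.183751≈-2.954496; next y=1/5·(-1.248003)+1/4·(-2.954496)≈-0.988224
n=14: y≈-0.988224, sp=-1, e=sp−y≈-0.011776; I≈-2.227942, D=e−e_prev≈-0.259778; u=3/4·(-0.011776)+3/2·(-2.227942)+1·(-0.259778)≈-3.610522; next y=1/5·(-0.988224)+1/4·(-3.610522)≈-1.100275

0 -1 -3.250 0.000
1 -2 -4.359 -0.813
2 -2 -4.524 -1.252
3 -2 -5.666 -1.381
4 -2 -5.711 -1.693
5 -2 -6.244 -1.766
6 -2 -6.187 -1.914
7 -2 -6.414 -1.930
8 -2 -6.341 -1.989
9 -1 -3.187 -1.983
10 -1 -5.273 -1.193
11 -1 -3.012 -1.557
12 -1 -4.141 -1.064
13 -1 -2.954 -1.248
14 -1 -3.611 -0.988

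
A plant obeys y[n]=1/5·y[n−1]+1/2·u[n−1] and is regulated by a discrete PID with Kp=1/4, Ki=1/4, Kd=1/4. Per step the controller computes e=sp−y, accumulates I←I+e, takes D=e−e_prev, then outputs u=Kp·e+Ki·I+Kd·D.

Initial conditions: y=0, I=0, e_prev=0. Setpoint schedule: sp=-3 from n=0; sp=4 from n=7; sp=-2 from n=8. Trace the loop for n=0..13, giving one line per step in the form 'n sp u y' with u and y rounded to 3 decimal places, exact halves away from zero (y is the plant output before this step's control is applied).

(exact arithmetic carried between steps; '≈' marks a value shown rounded to 6 d.p. or computed from one; I and e_prev carry over from the previous line; the table rounds u and y to 3 d.p., halves away from zero)
n=0: y=0, sp=-3, e=sp−y=-3; I=-3, D=e−e_prev=-3; u=1/4·(-3)+1/4·(-3)+1/4·(-3)=-2.25; next y=1/5·0+1/2·(-2.25)=-1.125
n=1: y=-1.125, sp=-3, e=sp−y=-1.875; I=-4.875, D=e−e_prev=1.125; u=1/4·(-1.875)+1/4·(-4.875)+1/4·1.125=-1.40625; next y=1/5·(-1.125)+1/2·(-1.40625)=-0.928125
n=2: y=-0.928125, sp=-3, e=sp−y=-2.071875; I=-6.946875, D=e−e_prev=-0.196875; u=1/4·(-2.071875)+1/4·(-6.946875)+1/4·(-0.196875)≈-2.303906; next y=1/5·(-0.928125)+1/2·(-2.303906)≈-1.337578
n=3: y≈-1.337578, sp=-3, e=sp−y≈-1.662422; I≈-8.609297, D=e−e_prev≈0.409453; u=1/4·(-1.662422)+1/4·(-8.609297)+1/4·0.409453≈-2.465566; next y=1/5·(-1.337578)+1/2·(-2.465566)≈-1.500299
n=4: y≈-1.500299, sp=-3, e=sp−y≈-1.499701; I≈-10.108998, D=e−e_prev≈0.162721; u=1/4·(-1.499701)+1/4·(-10.108998)+1/4·0.162721≈-2.861495; next y=1/5·(-1.500299)+1/2·(-2.861495)≈-1.730807
n=5: y≈-1.730807, sp=-3, e=sp−y≈-1.269193; I≈-11.378191, D=e−e_prev≈0.230508; u=1/4·(-1.269193)+1/4·(-11.378191)+1/4·0.230508≈-3.104219; next y=1/5·(-1.730807)+1/2·(-3.104219)≈-1.898271
n=6: y≈-1.898271, sp=-3, e=sp−y≈-1.101729; I≈-12.479920, D=e−e_prev≈0.167464; u=1/4·(-1.101729)+1/4·(-12.479920)+1/4·0.167464≈-3.353546; next y=1/5·(-1.898271)+1/2·(-3.353546)≈-2.056427
n=7: y≈-2.056427, sp=4, e=sp−y≈6.056427; I≈-6.423493, D=e−e_prev≈7.158156; u=1/4·6.056427+1/4·(-6.423493)+1/4·7.158156≈1.697773; next y=1/5·(-2.056427)+1/2·1.697773≈0.437601
n=8: y≈0.437601, sp=-2, e=sp−y≈-2.437601; I≈-8.861094, D=e−e_prev≈-8.494028; u=1/4·(-2.437601)+1/4·(-8.861094)+1/4·(-8.494028)≈-4.948181; next y=1/5·0.437601+1/2·(-4.948181)≈-2.386570
n=9: y≈-2.386570, sp=-2, e=sp−y≈0.386570; I≈-8.474523, D=e−e_prev≈2.824171; u=1/4·0.386570+1/4·(-8.474523)+1/4·2.824171≈-1.315946; next y=1/5·(-2.386570)+1/2·(-1.315946)≈-1.135287
n=10: y≈-1.135287, sp=-2, e=sp−y≈-0.864713; I≈-9.339237, D=e−e_prev≈-1.251283; u=1/4·(-0.864713)+1/4·(-9.339237)+1/4·(-1.251283)≈-2.863808; next y=1/5·(-1.135287)+1/2·(-2.863808)≈-1.658962
n=11: y≈-1.658962, sp=-2, e=sp−y≈-0.341038; I≈-9.680275, D=e−e_prev≈0.523675; u=1/4·(-0.341038)+1/4·(-9.680275)+1/4·0.523675≈-2.374410; next y=1/5·(-1.658962)+1/2·(-2.374410)≈-1.518997
n=12: y≈-1.518997, sp=-2, e=sp−y≈-0.481003; I≈-10.161278, D=e−e_prev≈-0.139964; u=1/4·(-0.481003)+1/4·(-10.161278)+1/4·(-0.139964)≈-2.695561; next y=1/5·(-1.518997)+1/2·(-2.695561)≈-1.651580
n=13: y≈-1.651580, sp=-2, e=sp−y≈-0.348420; I≈-10.509698, D=e−e_prev≈0.132583; u=1/4·(-0.348420)+1/4·(-10.509698)+1/4·0.132583≈-2.681384; next y=1/5·(-1.651580)+1/2·(-2.681384)≈-1.671008

0 -3 -2.250 0.000
1 -3 -1.406 -1.125
2 -3 -2.304 -0.928
3 -3 -2.466 -1.338
4 -3 -2.861 -1.500
5 -3 -3.104 -1.731
6 -3 -3.354 -1.898
7 4 1.698 -2.056
8 -2 -4.948 0.438
9 -2 -1.316 -2.387
10 -2 -2.864 -1.135
11 -2 -2.374 -1.659
12 -2 -2.696 -1.519
13 -2 -2.681 -1.652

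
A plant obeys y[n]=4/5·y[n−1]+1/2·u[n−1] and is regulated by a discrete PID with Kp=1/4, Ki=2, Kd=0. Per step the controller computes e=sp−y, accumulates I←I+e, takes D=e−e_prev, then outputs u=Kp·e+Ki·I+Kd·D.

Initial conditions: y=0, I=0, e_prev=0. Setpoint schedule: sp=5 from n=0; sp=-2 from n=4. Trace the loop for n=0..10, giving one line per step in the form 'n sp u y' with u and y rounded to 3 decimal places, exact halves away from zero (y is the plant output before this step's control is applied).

(exact arithmetic carried between steps; '≈' marks a value shown rounded to 6 d.p. or computed from one; I and e_prev carry over from the previous line; the table rounds u and y to 3 d.p., halves away from zero)
n=0: y=0, sp=5, e=sp−y=5; I=5, D=e−e_prev=5; u=1/4·5+2·5+0·5=11.25; next y=4/5·0+1/2·11.25=5.625
n=1: y=5.625, sp=5, e=sp−y=-0.625; I=4.375, D=e−e_prev=-5.625; u=1/4·(-0.625)+2·4.375+0·(-5.625)=8.59375; next y=4/5·5.625+1/2·8.59375=8.796875
n=2: y=8.796875, sp=5, e=sp−y=-3.796875; I=0.578125, D=e−e_prev=-3.171875; u=1/4·(-3.796875)+2·0.578125+0·(-3.171875)≈0.207031; next y=4/5·8.796875+1/2·0.207031≈7.141016
n=3: y≈7.141016, sp=5, e=sp−y≈-2.141016; I≈-1.562891, D=e−e_prev≈1.655859; u=1/4·(-2.141016)+2·(-1.562891)+0·1.655859≈-3.661035; next y=4/5·7.141016+1/2·(-3.661035)≈3.882295
n=4: y≈3.882295, sp=-2, e=sp−y≈-5.882295; I≈-7.445186, D=e−e_prev≈-3.741279; u=1/4·(-5.882295)+2·(-7.445186)+0·(-3.741279)≈-16.360945; next y=4/5·3.882295+1/2·(-16.360945)≈-5.074636
n=5: y≈-5.074636, sp=-2, e=sp−y≈3.074636; I≈-4.370549, D=e−e_prev≈8.956931; u=1/4·3.074636+2·(-4.370549)+0·8.956931≈-7.972439; next y=4/5·(-5.074636)+1/2·(-7.972439)≈-8.045929
n=6: y≈-8.045929, sp=-2, e=sp−y≈6.045929; I≈1.675380, D=e−e_prev≈2.971292; u=1/4·6.045929+2·1.675380+0·2.971292≈4.862241; next y=4/5·(-8.045929)+1/2·4.862241≈-4.005622
n=7: y≈-4.005622, sp=-2, e=sp−y≈2.005622; I≈3.681002, D=e−e_prev≈-4.040306; u=1/4·2.005622+2·3.681002+0·(-4.040306)≈7.863409; next y=4/5·(-4.005622)+1/2·7.863409≈0.727207
n=8: y≈0.727207, sp=-2, e=sp−y≈-2.727207; I≈0.953795, D=e−e_prev≈-4.732829; u=1/4·(-2.727207)+2·0.953795+0·(-4.732829)≈1.225788; next y=4/5·0.727207+1/2·1.225788≈1.194660
n=9: y≈1.194660, sp=-2, e=sp−y≈-3.194660; I≈-2.240865, D=e−e_prev≈-0.467453; u=1/4·(-3.194660)+2·(-2.240865)+0·(-0.467453)≈-5.280394; next y=4/5·1.194660+1/2·(-5.280394)≈-1.684469
n=10: y≈-1.684469, sp=-2, e=sp−y≈-0.315531; I≈-2.556395, D=e−e_prev≈2.879129; u=1/4·(-0.315531)+2·(-2.556395)+0·2.879129≈-5.191673; next y=4/5·(-1.684469)+1/2·(-5.191673)≈-3.943412

0 5 11.250 0.000
1 5 8.594 5.625
2 5 0.207 8.797
3 5 -3.661 7.141
4 -2 -16.361 3.882
5 -2 -7.972 -5.075
6 -2 4.862 -8.046
7 -2 7.863 -4.006
8 -2 1.226 0.727
9 -2 -5.280 1.195
10 -2 -5.192 -1.684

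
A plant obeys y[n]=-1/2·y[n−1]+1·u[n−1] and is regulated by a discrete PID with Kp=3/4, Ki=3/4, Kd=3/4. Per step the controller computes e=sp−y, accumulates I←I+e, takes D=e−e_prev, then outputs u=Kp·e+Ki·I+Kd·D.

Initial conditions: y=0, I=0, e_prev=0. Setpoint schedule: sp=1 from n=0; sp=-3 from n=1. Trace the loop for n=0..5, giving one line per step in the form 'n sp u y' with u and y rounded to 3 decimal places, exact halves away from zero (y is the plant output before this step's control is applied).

0 1 2.250 0.000
1 -3 -11.813 2.250
2 -3 23.109 -12.938
3 -3 -76.488 29.578
4 -3 202.890 -91.277
5 -3 -586.107 248.528

(exact arithmetic carried between steps; '≈' marks a value shown rounded to 6 d.p. or computed from one; I and e_prev carry over from the previous line; the table rounds u and y to 3 d.p., halves away from zero)
n=0: y=0, sp=1, e=sp−y=1; I=1, D=e−e_prev=1; u=3/4·1+3/4·1+3/4·1=2.25; next y=-1/2·0+1·2.25=2.25
n=1: y=2.25, sp=-3, e=sp−y=-5.25; I=-4.25, D=e−e_prev=-6.25; u=3/4·(-5.25)+3/4·(-4.25)+3/4·(-6.25)=-11.8125; next y=-1/2·2.25+1·(-11.8125)=-12.9375
n=2: y=-12.9375, sp=-3, e=sp−y=9.9375; I=5.6875, D=e−e_prev=15.1875; u=3/4·9.9375+3/4·5.6875+3/4·15.1875=23.109375; next y=-1/2·(-12.9375)+1·23.109375=29.578125
n=3: y=29.578125, sp=-3, e=sp−y=-32.578125; I=-26.890625, D=e−e_prev=-42.515625; u=3/4·(-32.578125)+3/4·(-26.890625)+3/4·(-42.515625)≈-76.488281; next y=-1/2·29.578125+1·(-76.488281)≈-91.277344
n=4: y≈-91.277344, sp=-3, e=sp−y≈88.277344; I≈61.386719, D=e−e_prev≈120.855469; u=3/4·88.277344+3/4·61.386719+3/4·120.855469≈202.889648; next y=-1/2·(-91.277344)+1·202.889648≈248.528320
n=5: y≈248.528320, sp=-3, e=sp−y≈-251.528320; I≈-190.141602, D=e−e_prev≈-339.805664; u=3/4·(-251.528320)+3/4·(-190.141602)+3/4·(-339.805664)≈-586.106689; next y=-1/2·248.528320+1·(-586.106689)≈-710.370850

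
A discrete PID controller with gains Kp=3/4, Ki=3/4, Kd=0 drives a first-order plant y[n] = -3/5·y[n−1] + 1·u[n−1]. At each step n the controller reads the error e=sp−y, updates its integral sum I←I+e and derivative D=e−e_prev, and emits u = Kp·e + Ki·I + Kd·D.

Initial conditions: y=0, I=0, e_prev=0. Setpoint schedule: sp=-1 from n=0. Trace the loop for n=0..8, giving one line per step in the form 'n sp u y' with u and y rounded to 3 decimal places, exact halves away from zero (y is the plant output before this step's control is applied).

0 -1 -1.500 0.000
1 -1 0.000 -1.500
2 -1 -3.225 0.900
3 -1 2.348 -3.765
4 -1 -8.136 4.607
5 -1 10.919 -10.900
6 -1 -24.194 17.459
7 -1 40.154 -34.669
8 -1 -78.031 60.956

(exact arithmetic carried between steps; '≈' marks a value shown rounded to 6 d.p. or computed from one; I and e_prev carry over from the previous line; the table rounds u and y to 3 d.p., halves away from zero)
n=0: y=0, sp=-1, e=sp−y=-1; I=-1, D=e−e_prev=-1; u=3/4·(-1)+3/4·(-1)+0·(-1)=-1.5; next y=-3/5·0+1·(-1.5)=-1.5
n=1: y=-1.5, sp=-1, e=sp−y=0.5; I=-0.5, D=e−e_prev=1.5; u=3/4·0.5+3/4·(-0.5)+0·1.5=0; next y=-3/5·(-1.5)+1·0=0.9
n=2: y=0.9, sp=-1, e=sp−y=-1.9; I=-2.4, D=e−e_prev=-2.4; u=3/4·(-1.9)+3/4·(-2.4)+0·(-2.4)=-3.225; next y=-3/5·0.9+1·(-3.225)=-3.765
n=3: y=-3.765, sp=-1, e=sp−y=2.765; I=0.365, D=e−e_prev=4.665; u=3/4·2.765+3/4·0.365+0·4.665=2.3475; next y=-3/5·(-3.765)+1·2.3475=4.6065
n=4: y=4.6065, sp=-1, e=sp−y=-5.6065; I=-5.2415, D=e−e_prev=-8.3715; u=3/4·(-5.6065)+3/4·(-5.2415)+0·(-8.3715)=-8.136; next y=-3/5·4.6065+1·(-8.136)=-10.8999
n=5: y=-10.8999, sp=-1, e=sp−y=9.8999; I=4.6584, D=e−e_prev=15.5064; u=3/4·9.8999+3/4·4.6584+0·15.5064=10.918725; next y=-3/5·(-10.8999)+1·10.918725=17.458665
n=6: y=17.458665, sp=-1, e=sp−y=-18.458665; I=-13.800265, D=e−e_prev=-28.358565; u=3/4·(-18.458665)+3/4·(-13.800265)+0·(-28.358565)≈-24.194198; next y=-3/5·17.458665+1·(-24.194198)≈-34.669397
n=7: y≈-34.669397, sp=-1, e=sp−y≈33.669397; I≈19.869132, D=e−e_prev≈52.128062; u=3/4·33.669397+3/4·19.869132+0·52.128062≈40.153896; next y=-3/5·(-34.669397)+1·40.153896≈60.955534
n=8: y≈60.955534, sp=-1, e=sp−y≈-61.955534; I≈-42.086402, D=e−e_prev≈-95.624930; u=3/4·(-61.955534)+3/4·(-42.086402)+0·(-95.624930)≈-78.031452; next y=-3/5·60.955534+1·(-78.031452)≈-114.604773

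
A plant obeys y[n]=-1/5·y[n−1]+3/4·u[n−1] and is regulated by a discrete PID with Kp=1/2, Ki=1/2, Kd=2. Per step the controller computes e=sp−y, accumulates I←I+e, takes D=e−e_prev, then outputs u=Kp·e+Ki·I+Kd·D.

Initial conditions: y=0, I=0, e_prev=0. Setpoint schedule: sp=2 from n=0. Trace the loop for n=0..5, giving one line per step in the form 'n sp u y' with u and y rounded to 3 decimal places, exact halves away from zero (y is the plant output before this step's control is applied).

(exact arithmetic carried between steps; '≈' marks a value shown rounded to 6 d.p. or computed from one; I and e_prev carry over from the previous line; the table rounds u and y to 3 d.p., halves away from zero)
n=0: y=0, sp=2, e=sp−y=2; I=2, D=e−e_prev=2; u=1/2·2+1/2·2+2·2=6; next y=-1/5·0+3/4·6=4.5
n=1: y=4.5, sp=2, e=sp−y=-2.5; I=-0.5, D=e−e_prev=-4.5; u=1/2·(-2.5)+1/2·(-0.5)+2·(-4.5)=-10.5; next y=-1/5·4.5+3/4·(-10.5)=-8.775
n=2: y=-8.775, sp=2, e=sp−y=10.775; I=10.275, D=e−e_prev=13.275; u=1/2·10.775+1/2·10.275+2·13.275=37.075; next y=-1/5·(-8.775)+3/4·37.075=29.56125
n=3: y=29.56125, sp=2, e=sp−y=-27.56125; I=-17.28625, D=e−e_prev=-38.33625; u=1/2·(-27.56125)+1/2·(-17.28625)+2·(-38.33625)=-99.09625; next y=-1/5·29.56125+3/4·(-99.09625)≈-80.234438
n=4: y≈-80.234438, sp=2, e=sp−y≈82.234438; I≈64.948188, D=e−e_prev≈109.795688; u=1/2·82.234438+1/2·64.948188+2·109.795688≈293.182688; next y=-1/5·(-80.234438)+3/4·293.182688≈235.933903
n=5: y≈235.933903, sp=2, e=sp−y≈-233.933903; I≈-168.985716, D=e−e_prev≈-316.168341; u=1/2·(-233.933903)+1/2·(-168.985716)+2·(-316.168341)≈-833.796491; next y=-1/5·235.933903+3/4·(-833.796491)≈-672.534149

0 2 6.000 0.000
1 2 -10.500 4.500
2 2 37.075 -8.775
3 2 -99.096 29.561
4 2 293.183 -80.234
5 2 -833.796 235.934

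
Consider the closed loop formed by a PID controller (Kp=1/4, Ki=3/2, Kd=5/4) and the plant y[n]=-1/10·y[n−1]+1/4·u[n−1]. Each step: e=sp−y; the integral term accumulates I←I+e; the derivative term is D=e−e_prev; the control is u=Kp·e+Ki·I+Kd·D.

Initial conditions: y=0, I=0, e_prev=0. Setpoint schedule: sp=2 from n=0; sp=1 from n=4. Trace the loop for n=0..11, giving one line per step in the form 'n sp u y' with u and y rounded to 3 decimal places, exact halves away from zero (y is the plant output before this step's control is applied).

0 2 6.000 0.000
1 2 2.000 1.500
2 2 8.075 0.350
3 2 4.211 1.984
4 1 6.666 0.854
5 1 4.543 1.581
6 1 6.390 0.978
7 1 4.103 1.500
8 1 5.878 0.876
9 1 3.766 1.382
10 1 5.561 0.803
11 1 3.613 1.310

(exact arithmetic carried between steps; '≈' marks a value shown rounded to 6 d.p. or computed from one; I and e_prev carry over from the previous line; the table rounds u and y to 3 d.p., halves away from zero)
n=0: y=0, sp=2, e=sp−y=2; I=2, D=e−e_prev=2; u=1/4·2+3/2·2+5/4·2=6; next y=-1/10·0+1/4·6=1.5
n=1: y=1.5, sp=2, e=sp−y=0.5; I=2.5, D=e−e_prev=-1.5; u=1/4·0.5+3/2·2.5+5/4·(-1.5)=2; next y=-1/10·1.5+1/4·2=0.35
n=2: y=0.35, sp=2, e=sp−y=1.65; I=4.15, D=e−e_prev=1.15; u=1/4·1.65+3/2·4.15+5/4·1.15=8.075; next y=-1/10·0.35+1/4·8.075=1.98375
n=3: y=1.98375, sp=2, e=sp−y=0.01625; I=4.16625, D=e−e_prev=-1.63375; u=1/4·0.01625+3/2·4.16625+5/4·(-1.63375)=4.21125; next y=-1/10·1.98375+1/4·4.21125≈0.854438
n=4: y≈0.854438, sp=1, e=sp−y≈0.145563; I≈4.311813, D=e−e_prev≈0.129313; u=1/4·0.145563+3/2·4.311813+5/4·0.129313≈6.66575; next y=-1/10·0.854438+1/4·6.66575≈1.580994
n=5: y≈1.580994, sp=1, e=sp−y≈-0.580994; I≈3.730819, D=e−e_prev≈-0.726556; u=1/4·(-0.580994)+3/2·3.730819+5/4·(-0.726556)≈4.542784; next y=-1/10·1.580994+1/4·4.542784≈0.977597
n=6: y≈0.977597, sp=1, e=sp−y≈0.022403; I≈3.753222, D=e−e_prev≈0.603397; u=1/4·0.022403+3/2·3.753222+5/4·0.603397≈6.389680; next y=-1/10·0.977597+1/4·6.389680≈1.499660
n=7: y≈1.499660, sp=1, e=sp−y≈-0.499660; I≈3.253562, D=e−e_prev≈-0.522064; u=1/4·(-0.499660)+3/2·3.253562+5/4·(-0.522064)≈4.102848; next y=-1/10·1.499660+1/4·4.102848≈0.875746
n=8: y≈0.875746, sp=1, e=sp−y≈0.124254; I≈3.377816, D=e−e_prev≈0.623914; u=1/4·0.124254+3/2·3.377816+5/4·0.623914≈5.877680; next y=-1/10·0.875746+1/4·5.877680≈1.381845
n=9: y≈1.381845, sp=1, e=sp−y≈-0.381845; I≈2.995970, D=e−e_prev≈-0.506100; u=1/4·(-0.381845)+3/2·2.995970+5/4·(-0.506100)≈3.765870; next y=-1/10·1.381845+1/4·3.765870≈0.803283
n=10: y≈0.803283, sp=1, e=sp−y≈0.196717; I≈3.192687, D=e−e_prev≈0.578563; u=1/4·0.196717+3/2·3.192687+5/4·0.578563≈5.561414; next y=-1/10·0.803283+1/4·5.561414≈1.310025
n=11: y≈1.310025, sp=1, e=sp−y≈-0.310025; I≈2.882662, D=e−e_prev≈-0.506742; u=1/4·(-0.310025)+3/2·2.882662+5/4·(-0.506742)≈3.613059; next y=-1/10·1.310025+1/4·3.613059≈0.772262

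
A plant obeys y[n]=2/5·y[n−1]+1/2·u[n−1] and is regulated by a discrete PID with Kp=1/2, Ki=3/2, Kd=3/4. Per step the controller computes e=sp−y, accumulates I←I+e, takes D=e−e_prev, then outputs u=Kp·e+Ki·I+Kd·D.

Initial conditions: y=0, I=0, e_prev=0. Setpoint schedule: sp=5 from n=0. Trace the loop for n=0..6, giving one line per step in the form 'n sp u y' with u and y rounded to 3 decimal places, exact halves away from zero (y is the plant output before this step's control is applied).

(exact arithmetic carried between steps; '≈' marks a value shown rounded to 6 d.p. or computed from one; I and e_prev carry over from the previous line; the table rounds u and y to 3 d.p., halves away from zero)
n=0: y=0, sp=5, e=sp−y=5; I=5, D=e−e_prev=5; u=1/2·5+3/2·5+3/4·5=13.75; next y=2/5·0+1/2·13.75=6.875
n=1: y=6.875, sp=5, e=sp−y=-1.875; I=3.125, D=e−e_prev=-6.875; u=1/2·(-1.875)+3/2·3.125+3/4·(-6.875)=-1.40625; next y=2/5·6.875+1/2·(-1.40625)=2.046875
n=2: y=2.046875, sp=5, e=sp−y=2.953125; I=6.078125, D=e−e_prev=4.828125; u=1/2·2.953125+3/2·6.078125+3/4·4.828125≈14.214844; next y=2/5·2.046875+1/2·14.214844≈7.926172
n=3: y≈7.926172, sp=5, e=sp−y≈-2.926172; I≈3.151953, D=e−e_prev≈-5.879297; u=1/2·(-2.926172)+3/2·3.151953+3/4·(-5.879297)≈-1.144629; next y=2/5·7.926172+1/2·(-1.144629)≈2.598154
n=4: y≈2.598154, sp=5, e=sp−y≈2.401846; I≈5.553799, D=e−e_prev≈5.328018; u=1/2·2.401846+3/2·5.553799+3/4·5.328018≈13.527634; next y=2/5·2.598154+1/2·13.527634≈7.803079
n=5: y≈7.803079, sp=5, e=sp−y≈-2.803079; I≈2.750720, D=e−e_prev≈-5.204925; u=1/2·(-2.803079)+3/2·2.750720+3/4·(-5.204925)≈-1.179153; next y=2/5·7.803079+1/2·(-1.179153)≈2.531655
n=6: y≈2.531655, sp=5, e=sp−y≈2.468345; I≈5.219065, D=e−e_prev≈5.271424; u=1/2·2.468345+3/2·5.219065+3/4·5.271424≈13.016338; next y=2/5·2.531655+1/2·13.016338≈7.520831

0 5 13.750 0.000
1 5 -1.406 6.875
2 5 14.215 2.047
3 5 -1.145 7.926
4 5 13.528 2.598
5 5 -1.179 7.803
6 5 13.016 2.532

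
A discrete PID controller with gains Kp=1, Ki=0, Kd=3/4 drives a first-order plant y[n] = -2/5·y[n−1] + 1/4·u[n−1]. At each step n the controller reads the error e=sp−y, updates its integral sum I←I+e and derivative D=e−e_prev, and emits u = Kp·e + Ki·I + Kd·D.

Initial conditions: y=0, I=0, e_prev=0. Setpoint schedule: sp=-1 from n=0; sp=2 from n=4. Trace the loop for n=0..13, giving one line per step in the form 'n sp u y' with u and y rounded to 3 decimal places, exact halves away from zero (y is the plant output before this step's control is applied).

(exact arithmetic carried between steps; '≈' marks a value shown rounded to 6 d.p. or computed from one; I and e_prev carry over from the previous line; the table rounds u and y to 3 d.p., halves away from zero)
n=0: y=0, sp=-1, e=sp−y=-1; I=-1, D=e−e_prev=-1; u=1·(-1)+0·(-1)+3/4·(-1)=-1.75; next y=-2/5·0+1/4·(-1.75)=-0.4375
n=1: y=-0.4375, sp=-1, e=sp−y=-0.5625; I=-1.5625, D=e−e_prev=0.4375; u=1·(-0.5625)+0·(-1.5625)+3/4·0.4375=-0.234375; next y=-2/5·(-0.4375)+1/4·(-0.234375)≈0.116406
n=2: y≈0.116406, sp=-1, e=sp−y≈-1.116406; I≈-2.678906, D=e−e_prev≈-0.553906; u=1·(-1.116406)+0·(-2.678906)+3/4·(-0.553906)≈-1.531836; next y=-2/5·0.116406+1/4·(-1.531836)≈-0.429521
n=3: y≈-0.429521, sp=-1, e=sp−y≈-0.570479; I≈-3.249385, D=e−e_prev≈0.545928; u=1·(-0.570479)+0·(-3.249385)+3/4·0.545928≈-0.161033; next y=-2/5·(-0.429521)+1/4·(-0.161033)≈0.131550
n=4: y≈0.131550, sp=2, e=sp−y≈1.868450; I≈-1.380935, D=e−e_prev≈2.438928; u=1·1.868450+0·(-1.380935)+3/4·2.438928≈3.697646; next y=-2/5·0.131550+1/4·3.697646≈0.871791
n=5: y≈0.871791, sp=2, e=sp−y≈1.128209; I≈-0.252726, D=e−e_prev≈-0.740241; u=1·1.128209+0·(-0.252726)+3/4·(-0.740241)≈0.573028; next y=-2/5·0.871791+1/4·0.573028≈-0.205459
n=6: y≈-0.205459, sp=2, e=sp−y≈2.205459; I≈1.952733, D=e−e_prev≈1.077251; u=1·2.205459+0·1.952733+3/4·1.077251≈3.013398; next y=-2/5·(-0.205459)+1/4·3.013398≈0.835533
n=7: y≈0.835533, sp=2, e=sp−y≈1.164467; I≈3.117200, D=e−e_prev≈-1.040993; u=1·1.164467+0·3.117200+3/4·(-1.040993)≈0.383722; next y=-2/5·0.835533+1/4·0.383722≈-0.238283
n=8: y≈-0.238283, sp=2, e=sp−y≈2.238283; I≈5.355483, D=e−e_prev≈1.073816; u=1·2.238283+0·5.355483+3/4·1.073816≈3.043645; next y=-2/5·(-0.238283)+1/4·3.043645≈0.856224
n=9: y≈0.856224, sp=2, e=sp−y≈1.143776; I≈6.499258, D=e−e_prev≈-1.094507; u=1·1.143776+0·6.499258+3/4·(-1.094507)≈0.322896; next y=-2/5·0.856224+1/4·0.322896≈-0.261766
n=10: y≈-0.261766, sp=2, e=sp−y≈2.261766; I≈8.761024, D=e−e_prev≈1.117990; u=1·2.261766+0·8.761024+3/4·1.117990≈3.100258; next y=-2/5·(-0.261766)+1/4·3.100258≈0.879771
n=11: y≈0.879771, sp=2, e=sp−y≈1.120229; I≈9.881253, D=e−e_prev≈-1.141537; u=1·1.120229+0·9.881253+3/4·(-1.141537)≈0.264077; next y=-2/5·0.879771+1/4·0.264077≈-0.285889
n=12: y≈-0.285889, sp=2, e=sp−y≈2.285889; I≈12.167142, D=e−e_prev≈1.165660; u=1·2.285889+0·12.167142+3/4·1.165660≈3.160134; next y=-2/5·(-0.285889)+1/4·3.160134≈0.904389
n=13: y≈0.904389, sp=2, e=sp−y≈1.095611; I≈13.262753, D=e−e_prev≈-1.190278; u=1·1.095611+0·13.262753+3/4·(-1.190278)≈0.202902; next y=-2/5·0.904389+1/4·0.202902≈-0.311030

0 -1 -1.750 0.000
1 -1 -0.234 -0.438
2 -1 -1.532 0.116
3 -1 -0.161 -0.430
4 2 3.698 0.132
5 2 0.573 0.872
6 2 3.013 -0.205
7 2 0.384 0.836
8 2 3.044 -0.238
9 2 0.323 0.856
10 2 3.100 -0.262
11 2 0.264 0.880
12 2 3.160 -0.286
13 2 0.203 0.904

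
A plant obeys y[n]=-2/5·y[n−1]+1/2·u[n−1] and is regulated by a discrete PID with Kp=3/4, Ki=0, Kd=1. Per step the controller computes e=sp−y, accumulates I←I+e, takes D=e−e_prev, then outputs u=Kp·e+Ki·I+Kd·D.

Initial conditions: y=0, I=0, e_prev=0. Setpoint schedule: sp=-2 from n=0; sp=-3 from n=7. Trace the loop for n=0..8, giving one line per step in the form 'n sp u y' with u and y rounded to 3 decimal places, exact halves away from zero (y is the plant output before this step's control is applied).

(exact arithmetic carried between steps; '≈' marks a value shown rounded to 6 d.p. or computed from one; I and e_prev carry over from the previous line; the table rounds u and y to 3 d.p., halves away from zero)
n=0: y=0, sp=-2, e=sp−y=-2; I=-2, D=e−e_prev=-2; u=3/4·(-2)+0·(-2)+1·(-2)=-3.5; next y=-2/5·0+1/2·(-3.5)=-1.75
n=1: y=-1.75, sp=-2, e=sp−y=-0.25; I=-2.25, D=e−e_prev=1.75; u=3/4·(-0.25)+0·(-2.25)+1·1.75=1.5625; next y=-2/5·(-1.75)+1/2·1.5625=1.48125
n=2: y=1.48125, sp=-2, e=sp−y=-3.48125; I=-5.73125, D=e−e_prev=-3.23125; u=3/4·(-3.48125)+0·(-5.73125)+1·(-3.23125)≈-5.842188; next y=-2/5·1.48125+1/2·(-5.842188)≈-3.513594
n=3: y≈-3.513594, sp=-2, e=sp−y≈1.513594; I≈-4.217656, D=e−e_prev≈4.994844; u=3/4·1.513594+0·(-4.217656)+1·4.994844≈6.130039; next y=-2/5·(-3.513594)+1/2·6.130039≈4.470457
n=4: y≈4.470457, sp=-2, e=sp−y≈-6.470457; I≈-10.688113, D=e−e_prev≈-7.984051; u=3/4·(-6.470457)+0·(-10.688113)+1·(-7.984051)≈-12.836894; next y=-2/5·4.470457+1/2·(-12.836894)≈-8.206630
n=5: y≈-8.206630, sp=-2, e=sp−y≈6.206630; I≈-4.481484, D=e−e_prev≈12.677087; u=3/4·6.206630+0·(-4.481484)+1·12.677087≈17.332059; next y=-2/5·(-8.206630)+1/2·17.332059≈11.948681
n=6: y≈11.948681, sp=-2, e=sp−y≈-13.948681; I≈-18.430165, D=e−e_prev≈-20.155311; u=3/4·(-13.948681)+0·(-18.430165)+1·(-20.155311)≈-30.616822; next y=-2/5·11.948681+1/2·(-30.616822)≈-20.087883
n=7: y≈-20.087883, sp=-3, e=sp−y≈17.087883; I≈-1.342282, D=e−e_prev≈31.036565; u=3/4·17.087883+0·(-1.342282)+1·31.036565≈43.852477; next y=-2/5·(-20.087883)+1/2·43.852477≈29.961392
n=8: y≈29.961392, sp=-3, e=sp−y≈-32.961392; I≈-34.303673, D=e−e_prev≈-50.049275; u=3/4·(-32.961392)+0·(-34.303673)+1·(-50.049275)≈-74.770319; next y=-2/5·29.961392+1/2·(-74.770319)≈-49.369716

0 -2 -3.500 0.000
1 -2 1.563 -1.750
2 -2 -5.842 1.481
3 -2 6.130 -3.514
4 -2 -12.837 4.470
5 -2 17.332 -8.207
6 -2 -30.617 11.949
7 -3 43.852 -20.088
8 -3 -74.770 29.961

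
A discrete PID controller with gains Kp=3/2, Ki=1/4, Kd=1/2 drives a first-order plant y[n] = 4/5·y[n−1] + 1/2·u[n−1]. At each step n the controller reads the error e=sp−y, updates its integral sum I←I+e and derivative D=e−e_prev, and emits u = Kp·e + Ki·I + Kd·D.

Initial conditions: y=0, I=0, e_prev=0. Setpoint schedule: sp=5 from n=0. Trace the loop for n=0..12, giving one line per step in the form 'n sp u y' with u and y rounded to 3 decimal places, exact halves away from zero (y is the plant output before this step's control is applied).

0 5 11.250 0.000
1 5 -2.656 5.625
2 5 5.520 3.172
3 5 -0.032 5.297
4 5 3.376 4.222
5 5 1.135 5.065
6 5 2.543 4.620
7 5 1.633 4.967
8 5 2.213 4.790
9 5 1.843 4.939
10 5 2.082 4.873
11 5 1.931 4.939
12 5 2.030 4.917

(exact arithmetic carried between steps; '≈' marks a value shown rounded to 6 d.p. or computed from one; I and e_prev carry over from the previous line; the table rounds u and y to 3 d.p., halves away from zero)
n=0: y=0, sp=5, e=sp−y=5; I=5, D=e−e_prev=5; u=3/2·5+1/4·5+1/2·5=11.25; next y=4/5·0+1/2·11.25=5.625
n=1: y=5.625, sp=5, e=sp−y=-0.625; I=4.375, D=e−e_prev=-5.625; u=3/2·(-0.625)+1/4·4.375+1/2·(-5.625)=-2.65625; next y=4/5·5.625+1/2·(-2.65625)=3.171875
n=2: y=3.171875, sp=5, e=sp−y=1.828125; I=6.203125, D=e−e_prev=2.453125; u=3/2·1.828125+1/4·6.203125+1/2·2.453125≈5.519531; next y=4/5·3.171875+1/2·5.519531≈5.297266
n=3: y≈5.297266, sp=5, e=sp−y≈-0.297266; I≈5.905859, D=e−e_prev≈-2.125391; u=3/2·(-0.297266)+1/4·5.905859+1/2·(-2.125391)≈-0.032129; next y=4/5·5.297266+1/2·(-0.032129)≈4.221748
n=4: y≈4.221748, sp=5, e=sp−y≈0.778252; I≈6.684111, D=e−e_prev≈1.075518; u=3/2·0.778252+1/4·6.684111+1/2·1.075518≈3.376165; next y=4/5·4.221748+1/2·3.376165≈5.065481
n=5: y≈5.065481, sp=5, e=sp−y≈-0.065481; I≈6.618631, D=e−e_prev≈-0.843733; u=3/2·(-0.065481)+1/4·6.618631+1/2·(-0.843733)≈1.134570; next y=4/5·5.065481+1/2·1.134570≈4.619670
n=6: y≈4.619670, sp=5, e=sp−y≈0.380330; I≈6.998961, D=e−e_prev≈0.445811; u=3/2·0.380330+1/4·6.998961+1/2·0.445811≈2.543141; next y=4/5·4.619670+1/2·2.543141≈4.967306
n=7: y≈4.967306, sp=5, e=sp−y≈0.032694; I≈7.031655, D=e−e_prev≈-0.347637; u=3/2·0.032694+1/4·7.031655+1/2·(-0.347637)≈1.633136; next y=4/5·4.967306+1/2·1.633136≈4.790413
n=8: y≈4.790413, sp=5, e=sp−y≈0.209587; I≈7.241242, D=e−e_prev≈0.176893; u=3/2·0.209587+1/4·7.241242+1/2·0.176893≈2.213138; next y=4/5·4.790413+1/2·2.213138≈4.938899
n=9: y≈4.938899, sp=5, e=sp−y≈0.061101; I≈7.302342, D=e−e_prev≈-0.148486; u=3/2·0.061101+1/4·7.302342+1/2·(-0.148486)≈1.842994; next y=4/5·4.938899+1/2·1.842994≈4.872616
n=10: y≈4.872616, sp=5, e=sp−y≈0.127384; I≈7.429726, D=e−e_prev≈0.066283; u=3/2·0.127384+1/4·7.429726+1/2·0.066283≈2.081649; next y=4/5·4.872616+1/2·2.081649≈4.938917
n=11: y≈4.938917, sp=5, e=sp−y≈0.061083; I≈7.490809, D=e−e_prev≈-0.066301; u=3/2·0.061083+1/4·7.490809+1/2·(-0.066301)≈1.931176; next y=4/5·4.938917+1/2·1.931176≈4.916722
n=12: y≈4.916722, sp=5, e=sp−y≈0.083278; I≈7.574087, D=e−e_prev≈0.022196; u=3/2·0.083278+1/4·7.574087+1/2·0.022196≈2.029537; next y=4/5·4.916722+1/2·2.029537≈4.948146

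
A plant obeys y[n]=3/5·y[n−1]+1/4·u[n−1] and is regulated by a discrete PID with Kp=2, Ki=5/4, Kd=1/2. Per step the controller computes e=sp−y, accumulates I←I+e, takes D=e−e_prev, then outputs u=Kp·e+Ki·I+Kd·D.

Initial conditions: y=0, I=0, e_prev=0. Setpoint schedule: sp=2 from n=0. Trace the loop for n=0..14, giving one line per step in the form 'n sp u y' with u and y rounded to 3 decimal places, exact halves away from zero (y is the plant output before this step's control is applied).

(exact arithmetic carried between steps; '≈' marks a value shown rounded to 6 d.p. or computed from one; I and e_prev carry over from the previous line; the table rounds u and y to 3 d.p., halves away from zero)
n=0: y=0, sp=2, e=sp−y=2; I=2, D=e−e_prev=2; u=2·2+5/4·2+1/2·2=7.5; next y=3/5·0+1/4·7.5=1.875
n=1: y=1.875, sp=2, e=sp−y=0.125; I=2.125, D=e−e_prev=-1.875; u=2·0.125+5/4·2.125+1/2·(-1.875)=1.96875; next y=3/5·1.875+1/4·1.96875≈1.617188
n=2: y≈1.617188, sp=2, e=sp−y≈0.382813; I≈2.507813, D=e−e_prev≈0.257813; u=2·0.382813+5/4·2.507813+1/2·0.257813≈4.029297; next y=3/5·1.617188+1/4·4.029297≈1.977637
n=3: y≈1.977637, sp=2, e=sp−y≈0.022363; I≈2.530176, D=e−e_prev≈-0.360449; u=2·0.022363+5/4·2.530176+1/2·(-0.360449)≈3.027222; next y=3/5·1.977637+1/4·3.027222≈1.943387
n=4: y≈1.943387, sp=2, e=sp−y≈0.056613; I≈2.586788, D=e−e_prev≈0.034249; u=2·0.056613+5/4·2.586788+1/2·0.034249≈3.363835; next y=3/5·1.943387+1/4·3.363835≈2.006991
n=5: y≈2.006991, sp=2, e=sp−y≈-0.006991; I≈2.579797, D=e−e_prev≈-0.063604; u=2·(-0.006991)+5/4·2.579797+1/2·(-0.063604)≈3.178962; next y=3/5·2.006991+1/4·3.178962≈1.998935
n=6: y≈1.998935, sp=2, e=sp−y≈0.001065; I≈2.580862, D=e−e_prev≈0.008056; u=2·0.001065+5/4·2.580862+1/2·0.008056≈3.232235; next y=3/5·1.998935+1/4·3.232235≈2.007420
n=7: y≈2.007420, sp=2, e=sp−y≈-0.007420; I≈2.573442, D=e−e_prev≈-0.008485; u=2·(-0.007420)+5/4·2.573442+1/2·(-0.008485)≈3.197720; next y=3/5·2.007420+1/4·3.197720≈2.003882
n=8: y≈2.003882, sp=2, e=sp−y≈-0.003882; I≈2.569560, D=e−e_prev≈0.003538; u=2·(-0.003882)+5/4·2.569560+1/2·0.003538≈3.205955; next y=3/5·2.003882+1/4·3.205955≈2.003818
n=9: y≈2.003818, sp=2, e=sp−y≈-0.003818; I≈2.565742, D=e−e_prev≈0.000064; u=2·(-0.003818)+5/4·2.565742+1/2·0.000064≈3.199574; next y=3/5·2.003818+1/4·3.199574≈2.002184
n=10: y≈2.002184, sp=2, e=sp−y≈-0.002184; I≈2.563558, D=e−e_prev≈0.001634; u=2·(-0.002184)+5/4·2.563558+1/2·0.001634≈3.200896; next y=3/5·2.002184+1/4·3.200896≈2.001534
n=11: y≈2.001534, sp=2, e=sp−y≈-0.001534; I≈2.562023, D=e−e_prev≈0.000650; u=2·(-0.001534)+5/4·2.562023+1/2·0.000650≈3.199785; next y=3/5·2.001534+1/4·3.199785≈2.000867
n=12: y≈2.000867, sp=2, e=sp−y≈-0.000867; I≈2.561156, D=e−e_prev≈0.000667; u=2·(-0.000867)+5/4·2.561156+1/2·0.000667≈3.200045; next y=3/5·2.000867+1/4·3.200045≈2.000532
n=13: y≈2.000532, sp=2, e=sp−y≈-0.000532; I≈2.560625, D=e−e_prev≈0.000335; u=2·(-0.000532)+5/4·2.560625+1/2·0.000335≈3.199886; next y=3/5·2.000532+1/4·3.199886≈2.000290
n=14: y≈2.000290, sp=2, e=sp−y≈-0.000290; I≈2.560335, D=e−e_prev≈0.000241; u=2·(-0.000290)+5/4·2.560335+1/2·0.000241≈3.199958; next y=3/5·2.000290+1/4·3.199958≈2.000164

0 2 7.500 0.000
1 2 1.969 1.875
2 2 4.029 1.617
3 2 3.027 1.978
4 2 3.364 1.943
5 2 3.179 2.007
6 2 3.232 1.999
7 2 3.198 2.007
8 2 3.206 2.004
9 2 3.200 2.004
10 2 3.201 2.002
11 2 3.200 2.002
12 2 3.200 2.001
13 2 3.200 2.001
14 2 3.200 2.000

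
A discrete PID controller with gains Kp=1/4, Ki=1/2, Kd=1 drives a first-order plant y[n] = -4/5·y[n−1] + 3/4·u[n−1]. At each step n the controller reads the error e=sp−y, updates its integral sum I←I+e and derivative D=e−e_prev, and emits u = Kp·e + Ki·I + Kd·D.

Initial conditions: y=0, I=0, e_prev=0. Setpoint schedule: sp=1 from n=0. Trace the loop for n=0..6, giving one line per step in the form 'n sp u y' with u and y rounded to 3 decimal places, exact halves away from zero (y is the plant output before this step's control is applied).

0 1 1.750 0.000
1 1 -1.047 1.313
2 1 5.618 -1.835
3 1 -9.266 5.681
4 1 25.968 -11.495
5 1 -55.253 28.672
6 1 133.915 -64.377

(exact arithmetic carried between steps; '≈' marks a value shown rounded to 6 d.p. or computed from one; I and e_prev carry over from the previous line; the table rounds u and y to 3 d.p., halves away from zero)
n=0: y=0, sp=1, e=sp−y=1; I=1, D=e−e_prev=1; u=1/4·1+1/2·1+1·1=1.75; next y=-4/5·0+3/4·1.75=1.3125
n=1: y=1.3125, sp=1, e=sp−y=-0.3125; I=0.6875, D=e−e_prev=-1.3125; u=1/4·(-0.3125)+1/2·0.6875+1·(-1.3125)=-1.046875; next y=-4/5·1.3125+3/4·(-1.046875)≈-1.835156
n=2: y≈-1.835156, sp=1, e=sp−y≈2.835156; I≈3.522656, D=e−e_prev≈3.147656; u=1/4·2.835156+1/2·3.522656+1·3.147656≈5.617773; next y=-4/5·(-1.835156)+3/4·5.617773≈5.681455
n=3: y≈5.681455, sp=1, e=sp−y≈-4.681455; I≈-1.158799, D=e−e_prev≈-7.516611; u=1/4·(-4.681455)+1/2·(-1.158799)+1·(-7.516611)≈-9.266375; next y=-4/5·5.681455+3/4·(-9.266375)≈-11.494945
n=4: y≈-11.494945, sp=1, e=sp−y≈12.494945; I≈11.336146, D=e−e_prev≈17.176400; u=1/4·12.494945+1/2·11.336146+1·17.176400≈25.968209; next y=-4/5·(-11.494945)+3/4·25.968209≈28.672113
n=5: y≈28.672113, sp=1, e=sp−y≈-27.672113; I≈-16.335967, D=e−e_prev≈-40.167058; u=1/4·(-27.672113)+1/2·(-16.335967)+1·(-40.167058)≈-55.253070; next y=-4/5·28.672113+3/4·(-55.253070)≈-64.377493
n=6: y≈-64.377493, sp=1, e=sp−y≈65.377493; I≈49.041526, D=e−e_prev≈93.049605; u=1/4·65.377493+1/2·49.041526+1·93.049605≈133.914741; next y=-4/5·(-64.377493)+3/4·133.914741≈151.938050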